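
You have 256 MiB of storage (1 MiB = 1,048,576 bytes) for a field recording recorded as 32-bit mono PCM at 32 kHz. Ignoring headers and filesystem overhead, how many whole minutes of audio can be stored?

Uncompressed byte rate = 32,000 × 4 × 1 = 128,000 bytes/s.
Capacity = 256 × 1,048,576 = 268,435,456 bytes.
268,435,456 / 128,000 ≈ 2097.15 s → 34 minutes.

34 minutes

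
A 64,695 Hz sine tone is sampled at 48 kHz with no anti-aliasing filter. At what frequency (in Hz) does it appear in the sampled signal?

Nyquist = 48,000/2 = 24,000 Hz; 64,695 Hz exceeds it.
Alias = |64,695 − 1×48,000| = |64,695 − 48,000| = 16,695 Hz.

16,695 Hz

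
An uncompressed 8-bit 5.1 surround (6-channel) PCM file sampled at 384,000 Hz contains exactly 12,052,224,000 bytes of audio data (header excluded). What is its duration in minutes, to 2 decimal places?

87.18 minutes

Byte rate = 384,000 × 1 × 6 = 2,304,000 bytes/s.
Duration = 12,052,224,000 / 2,304,000 = 5,231 s.
5,231 s / 60 = 87.18 minutes.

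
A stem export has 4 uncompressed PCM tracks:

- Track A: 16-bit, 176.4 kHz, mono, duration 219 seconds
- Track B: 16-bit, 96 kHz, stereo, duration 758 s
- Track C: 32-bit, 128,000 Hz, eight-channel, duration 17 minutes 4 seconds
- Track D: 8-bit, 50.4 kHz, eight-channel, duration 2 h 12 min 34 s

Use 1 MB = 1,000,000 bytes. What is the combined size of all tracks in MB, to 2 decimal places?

7769.69 MB

Track A: 176,400 × 219 × 2 × 1 = 77,263,200 bytes.
Track B: 96,000 × 758 × 2 × 2 = 291,072,000 bytes.
Track C: 17 minutes 4 seconds = 1,024 s; 128,000 × 1,024 × 4 × 8 = 4,194,304,000 bytes.
Track D: 2 h 12 min 34 s = 7,954 s; 50,400 × 7,954 × 1 × 8 = 3,207,052,800 bytes.
Total = 7,769,692,000 bytes = 7769.69 MB.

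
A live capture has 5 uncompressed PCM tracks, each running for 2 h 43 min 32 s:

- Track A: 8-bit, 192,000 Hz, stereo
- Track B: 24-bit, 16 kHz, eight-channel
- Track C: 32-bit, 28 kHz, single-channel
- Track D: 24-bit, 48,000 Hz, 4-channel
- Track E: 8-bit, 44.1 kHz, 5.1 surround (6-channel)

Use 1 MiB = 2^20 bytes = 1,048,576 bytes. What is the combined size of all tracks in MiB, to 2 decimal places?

16100.43 MiB

2 h 43 min 32 s = 9,812 s.
Track A: 192,000 × 9,812 × 1 × 2 = 3,767,808,000 bytes.
Track B: 16,000 × 9,812 × 3 × 8 = 3,767,808,000 bytes.
Track C: 28,000 × 9,812 × 4 × 1 = 1,098,944,000 bytes.
Track D: 48,000 × 9,812 × 3 × 4 = 5,651,712,000 bytes.
Track E: 44,100 × 9,812 × 1 × 6 = 2,596,255,200 bytes.
Total = 16,882,527,200 bytes = 16100.43 MiB.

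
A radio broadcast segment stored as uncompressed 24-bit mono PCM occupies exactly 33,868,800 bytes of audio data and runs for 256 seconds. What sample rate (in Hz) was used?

Bytes = sample_rate × seconds × bytes_per_sample × channels.
sample_rate = 33,868,800 / (256 × 3 × 1) = 33,868,800 / 768 = 44,100 Hz.

44,100 Hz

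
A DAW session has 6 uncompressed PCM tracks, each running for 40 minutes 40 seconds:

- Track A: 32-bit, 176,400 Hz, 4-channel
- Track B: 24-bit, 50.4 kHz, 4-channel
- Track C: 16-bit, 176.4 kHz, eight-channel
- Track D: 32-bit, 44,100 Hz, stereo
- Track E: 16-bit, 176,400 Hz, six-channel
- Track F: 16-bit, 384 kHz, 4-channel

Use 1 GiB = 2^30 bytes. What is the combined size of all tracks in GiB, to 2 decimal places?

26.79 GiB

40 minutes 40 seconds = 2,440 s.
Track A: 176,400 × 2,440 × 4 × 4 = 6,886,656,000 bytes.
Track B: 50,400 × 2,440 × 3 × 4 = 1,475,712,000 bytes.
Track C: 176,400 × 2,440 × 2 × 8 = 6,886,656,000 bytes.
Track D: 44,100 × 2,440 × 4 × 2 = 860,832,000 bytes.
Track E: 176,400 × 2,440 × 2 × 6 = 5,164,992,000 bytes.
Track F: 384,000 × 2,440 × 2 × 4 = 7,495,680,000 bytes.
Total = 28,770,528,000 bytes = 26.79 GiB.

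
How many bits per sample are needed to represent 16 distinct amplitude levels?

log2(16) = 4.

4 bits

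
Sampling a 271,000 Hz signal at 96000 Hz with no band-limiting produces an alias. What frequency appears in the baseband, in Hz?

17,000 Hz

Nyquist = 96,000/2 = 48,000 Hz; 271,000 Hz exceeds it.
Alias = |271,000 − 3×96,000| = |271,000 − 288,000| = 17,000 Hz.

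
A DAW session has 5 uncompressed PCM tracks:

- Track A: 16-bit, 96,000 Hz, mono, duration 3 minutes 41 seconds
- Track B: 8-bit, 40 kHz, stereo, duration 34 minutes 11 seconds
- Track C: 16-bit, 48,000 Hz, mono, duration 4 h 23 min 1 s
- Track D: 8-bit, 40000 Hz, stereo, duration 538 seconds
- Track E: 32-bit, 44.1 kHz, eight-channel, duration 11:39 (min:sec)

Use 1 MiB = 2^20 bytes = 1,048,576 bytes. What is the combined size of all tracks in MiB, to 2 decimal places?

Track A: 3 minutes 41 seconds = 221 s; 96,000 × 221 × 2 × 1 = 42,432,000 bytes.
Track B: 34 minutes 11 seconds = 2,051 s; 40,000 × 2,051 × 1 × 2 = 164,080,000 bytes.
Track C: 4 h 23 min 1 s = 15,781 s; 48,000 × 15,781 × 2 × 1 = 1,514,976,000 bytes.
Track D: 40,000 × 538 × 1 × 2 = 43,040,000 bytes.
Track E: 11:39 (min:sec) = 699 s; 44,100 × 699 × 4 × 8 = 986,428,800 bytes.
Total = 2,750,956,800 bytes = 2623.52 MiB.

2623.52 MiB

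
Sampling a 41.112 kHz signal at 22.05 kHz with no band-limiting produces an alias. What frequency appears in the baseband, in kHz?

Nyquist = 22,050/2 = 11,025 Hz; 41,112 Hz exceeds it.
Alias = |41,112 − 2×22,050| = |41,112 − 44,100| = 2,988 Hz = 2.988 kHz.

2.988 kHz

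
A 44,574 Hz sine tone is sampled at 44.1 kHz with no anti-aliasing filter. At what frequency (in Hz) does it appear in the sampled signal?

Nyquist = 44,100/2 = 22,050 Hz; 44,574 Hz exceeds it.
Alias = |44,574 − 1×44,100| = |44,574 − 44,100| = 474 Hz.

474 Hz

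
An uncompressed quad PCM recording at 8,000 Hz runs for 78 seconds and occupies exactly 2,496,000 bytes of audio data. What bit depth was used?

Bytes per sample = 2,496,000 / (8,000 × 78 × 4) = 2,496,000 / 2,496,000 = 1.
Bit depth = 1 × 8 = 8 bits.

8 bits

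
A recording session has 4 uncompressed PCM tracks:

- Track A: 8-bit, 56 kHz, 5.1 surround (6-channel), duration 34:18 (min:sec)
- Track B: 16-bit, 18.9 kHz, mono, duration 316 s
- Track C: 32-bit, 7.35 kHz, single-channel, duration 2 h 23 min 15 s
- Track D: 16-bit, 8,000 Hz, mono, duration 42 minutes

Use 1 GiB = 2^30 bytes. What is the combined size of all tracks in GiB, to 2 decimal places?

0.93 GiB

Track A: 34:18 (min:sec) = 2,058 s; 56,000 × 2,058 × 1 × 6 = 691,488,000 bytes.
Track B: 18,900 × 316 × 2 × 1 = 11,944,800 bytes.
Track C: 2 h 23 min 15 s = 8,595 s; 7,350 × 8,595 × 4 × 1 = 252,693,000 bytes.
Track D: 42 minutes = 2,520 s; 8,000 × 2,520 × 2 × 1 = 40,320,000 bytes.
Total = 996,445,800 bytes = 0.93 GiB.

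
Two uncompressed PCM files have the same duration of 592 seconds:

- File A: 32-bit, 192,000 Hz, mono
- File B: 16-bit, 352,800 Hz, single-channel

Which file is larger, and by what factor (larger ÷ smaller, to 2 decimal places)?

File A: 192,000 × 4 × 1 = 768,000 bytes/s.
File B: 352,800 × 2 × 1 = 705,600 bytes/s.
File A is larger; ratio = 454,656,000 / 417,715,200 = 1.09.

File A, by a factor of 1.09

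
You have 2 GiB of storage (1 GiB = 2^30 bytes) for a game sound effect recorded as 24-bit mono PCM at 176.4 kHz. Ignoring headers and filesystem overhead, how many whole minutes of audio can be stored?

Uncompressed byte rate = 176,400 × 3 × 1 = 529,200 bytes/s.
Capacity = 2 × 1,073,741,824 = 2,147,483,648 bytes.
2,147,483,648 / 529,200 ≈ 4057.98 s → 67 minutes.

67 minutes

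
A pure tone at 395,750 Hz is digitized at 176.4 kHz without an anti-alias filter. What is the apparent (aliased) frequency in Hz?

42,950 Hz

Nyquist = 176,400/2 = 88,200 Hz; 395,750 Hz exceeds it.
Alias = |395,750 − 2×176,400| = |395,750 − 352,800| = 42,950 Hz.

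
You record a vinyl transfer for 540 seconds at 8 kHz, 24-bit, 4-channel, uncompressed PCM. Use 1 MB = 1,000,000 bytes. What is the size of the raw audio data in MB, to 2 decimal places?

51.84 MB

Bytes = 8,000 samples/s × 540 s × 3 bytes/sample × 4 ch = 51,840,000 bytes.
51,840,000 / 1,000,000 = 51.84 MB.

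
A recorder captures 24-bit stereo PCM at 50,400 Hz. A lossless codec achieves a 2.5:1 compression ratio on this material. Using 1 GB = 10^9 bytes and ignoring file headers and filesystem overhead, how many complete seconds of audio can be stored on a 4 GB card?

Uncompressed byte rate = 50,400 × 3 × 2 = 302,400 bytes/s.
After 2.5:1 compression, effective rate ≈ 120960 bytes/s.
Capacity = 4 × 1,000,000,000 = 4,000,000,000 bytes.
4,000,000,000 / effective rate ≈ 33068.78 s → 33,068 seconds.

33,068 seconds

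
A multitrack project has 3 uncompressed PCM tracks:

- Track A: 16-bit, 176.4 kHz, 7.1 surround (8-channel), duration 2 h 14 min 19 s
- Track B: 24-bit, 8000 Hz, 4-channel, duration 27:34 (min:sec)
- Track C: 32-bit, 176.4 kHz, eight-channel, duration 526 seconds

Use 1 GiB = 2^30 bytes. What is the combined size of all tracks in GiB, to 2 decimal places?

Track A: 2 h 14 min 19 s = 8,059 s; 176,400 × 8,059 × 2 × 8 = 22,745,721,600 bytes.
Track B: 27:34 (min:sec) = 1,654 s; 8,000 × 1,654 × 3 × 4 = 158,784,000 bytes.
Track C: 176,400 × 526 × 4 × 8 = 2,969,164,800 bytes.
Total = 25,873,670,400 bytes = 24.10 GiB.

24.10 GiB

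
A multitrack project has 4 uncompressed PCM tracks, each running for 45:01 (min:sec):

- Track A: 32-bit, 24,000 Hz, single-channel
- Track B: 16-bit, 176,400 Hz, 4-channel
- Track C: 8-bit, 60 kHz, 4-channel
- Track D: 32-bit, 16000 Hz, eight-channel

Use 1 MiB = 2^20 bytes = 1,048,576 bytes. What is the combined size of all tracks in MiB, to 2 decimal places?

45:01 (min:sec) = 2,701 s.
Track A: 24,000 × 2,701 × 4 × 1 = 259,296,000 bytes.
Track B: 176,400 × 2,701 × 2 × 4 = 3,811,651,200 bytes.
Track C: 60,000 × 2,701 × 1 × 4 = 648,240,000 bytes.
Track D: 16,000 × 2,701 × 4 × 8 = 1,382,912,000 bytes.
Total = 6,102,099,200 bytes = 5819.42 MiB.

5819.42 MiB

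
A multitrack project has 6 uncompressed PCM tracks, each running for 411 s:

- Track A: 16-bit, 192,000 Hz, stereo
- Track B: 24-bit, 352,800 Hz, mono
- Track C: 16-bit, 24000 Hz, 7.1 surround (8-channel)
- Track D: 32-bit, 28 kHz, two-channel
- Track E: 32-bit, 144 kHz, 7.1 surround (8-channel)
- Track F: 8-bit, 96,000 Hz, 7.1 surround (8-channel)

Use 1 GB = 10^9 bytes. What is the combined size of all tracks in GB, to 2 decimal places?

Track A: 192,000 × 411 × 2 × 2 = 315,648,000 bytes.
Track B: 352,800 × 411 × 3 × 1 = 435,002,400 bytes.
Track C: 24,000 × 411 × 2 × 8 = 157,824,000 bytes.
Track D: 28,000 × 411 × 4 × 2 = 92,064,000 bytes.
Track E: 144,000 × 411 × 4 × 8 = 1,893,888,000 bytes.
Track F: 96,000 × 411 × 1 × 8 = 315,648,000 bytes.
Total = 3,210,074,400 bytes = 3.21 GB.

3.21 GB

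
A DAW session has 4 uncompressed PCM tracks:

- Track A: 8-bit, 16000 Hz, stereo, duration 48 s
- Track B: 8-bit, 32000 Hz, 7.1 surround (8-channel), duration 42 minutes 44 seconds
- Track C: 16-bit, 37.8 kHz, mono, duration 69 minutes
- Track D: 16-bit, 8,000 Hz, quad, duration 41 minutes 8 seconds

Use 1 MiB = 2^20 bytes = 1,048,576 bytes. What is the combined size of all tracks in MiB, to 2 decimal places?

Track A: 16,000 × 48 × 1 × 2 = 1,536,000 bytes.
Track B: 42 minutes 44 seconds = 2,564 s; 32,000 × 2,564 × 1 × 8 = 656,384,000 bytes.
Track C: 69 minutes = 4,140 s; 37,800 × 4,140 × 2 × 1 = 312,984,000 bytes.
Track D: 41 minutes 8 seconds = 2,468 s; 8,000 × 2,468 × 2 × 4 = 157,952,000 bytes.
Total = 1,128,856,000 bytes = 1076.56 MiB.

1076.56 MiB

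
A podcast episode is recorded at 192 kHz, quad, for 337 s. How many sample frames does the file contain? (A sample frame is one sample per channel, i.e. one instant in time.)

192,000 samples/s × 337 s = 64,704,000 frames.

64,704,000 sample frames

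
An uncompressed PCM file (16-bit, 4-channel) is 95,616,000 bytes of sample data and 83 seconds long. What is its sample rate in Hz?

Bytes = sample_rate × seconds × bytes_per_sample × channels.
sample_rate = 95,616,000 / (83 × 2 × 4) = 95,616,000 / 664 = 144,000 Hz.

144,000 Hz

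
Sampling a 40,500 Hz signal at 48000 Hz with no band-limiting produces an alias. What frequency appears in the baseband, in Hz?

7,500 Hz

Nyquist = 48,000/2 = 24,000 Hz; 40,500 Hz exceeds it.
Alias = |40,500 − 1×48,000| = |40,500 − 48,000| = 7,500 Hz.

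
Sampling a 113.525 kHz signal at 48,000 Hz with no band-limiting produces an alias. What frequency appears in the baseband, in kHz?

17.525 kHz

Nyquist = 48,000/2 = 24,000 Hz; 113,525 Hz exceeds it.
Alias = |113,525 − 2×48,000| = |113,525 − 96,000| = 17,525 Hz = 17.525 kHz.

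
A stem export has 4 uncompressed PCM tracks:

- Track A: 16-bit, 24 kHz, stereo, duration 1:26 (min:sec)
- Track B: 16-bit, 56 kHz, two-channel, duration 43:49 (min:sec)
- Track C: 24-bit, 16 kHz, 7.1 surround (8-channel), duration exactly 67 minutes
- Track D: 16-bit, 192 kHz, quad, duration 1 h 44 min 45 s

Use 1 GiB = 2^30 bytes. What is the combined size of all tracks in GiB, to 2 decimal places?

10.98 GiB

Track A: 1:26 (min:sec) = 86 s; 24,000 × 86 × 2 × 2 = 8,256,000 bytes.
Track B: 43:49 (min:sec) = 2,629 s; 56,000 × 2,629 × 2 × 2 = 588,896,000 bytes.
Track C: exactly 67 minutes = 4,020 s; 16,000 × 4,020 × 3 × 8 = 1,543,680,000 bytes.
Track D: 1 h 44 min 45 s = 6,285 s; 192,000 × 6,285 × 2 × 4 = 9,653,760,000 bytes.
Total = 11,794,592,000 bytes = 10.98 GiB.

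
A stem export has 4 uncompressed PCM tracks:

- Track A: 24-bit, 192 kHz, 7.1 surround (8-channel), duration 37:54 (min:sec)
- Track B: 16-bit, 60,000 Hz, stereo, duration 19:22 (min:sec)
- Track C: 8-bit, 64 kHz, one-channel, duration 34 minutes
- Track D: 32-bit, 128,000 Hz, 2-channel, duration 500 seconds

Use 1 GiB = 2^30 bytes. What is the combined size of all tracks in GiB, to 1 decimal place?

Track A: 37:54 (min:sec) = 2,274 s; 192,000 × 2,274 × 3 × 8 = 10,478,592,000 bytes.
Track B: 19:22 (min:sec) = 1,162 s; 60,000 × 1,162 × 2 × 2 = 278,880,000 bytes.
Track C: 34 minutes = 2,040 s; 64,000 × 2,040 × 1 × 1 = 130,560,000 bytes.
Track D: 128,000 × 500 × 4 × 2 = 512,000,000 bytes.
Total = 11,400,032,000 bytes = 10.6 GiB.

10.6 GiB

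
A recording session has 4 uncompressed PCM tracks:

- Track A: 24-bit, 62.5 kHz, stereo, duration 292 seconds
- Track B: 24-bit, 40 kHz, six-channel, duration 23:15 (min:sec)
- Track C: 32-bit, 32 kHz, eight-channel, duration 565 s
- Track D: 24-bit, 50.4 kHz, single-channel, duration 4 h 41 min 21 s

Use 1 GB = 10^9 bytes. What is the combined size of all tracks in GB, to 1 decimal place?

Track A: 62,500 × 292 × 3 × 2 = 109,500,000 bytes.
Track B: 23:15 (min:sec) = 1,395 s; 40,000 × 1,395 × 3 × 6 = 1,004,400,000 bytes.
Track C: 32,000 × 565 × 4 × 8 = 578,560,000 bytes.
Track D: 4 h 41 min 21 s = 16,881 s; 50,400 × 16,881 × 3 × 1 = 2,552,407,200 bytes.
Total = 4,244,867,200 bytes = 4.2 GB.

4.2 GB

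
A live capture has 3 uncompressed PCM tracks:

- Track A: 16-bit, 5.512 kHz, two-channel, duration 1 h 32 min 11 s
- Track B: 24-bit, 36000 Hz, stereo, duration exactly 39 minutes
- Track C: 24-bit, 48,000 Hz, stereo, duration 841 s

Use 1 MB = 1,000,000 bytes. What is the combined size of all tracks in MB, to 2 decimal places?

869.60 MB

Track A: 1 h 32 min 11 s = 5,531 s; 5,512 × 5,531 × 2 × 2 = 121,947,488 bytes.
Track B: exactly 39 minutes = 2,340 s; 36,000 × 2,340 × 3 × 2 = 505,440,000 bytes.
Track C: 48,000 × 841 × 3 × 2 = 242,208,000 bytes.
Total = 869,595,488 bytes = 869.60 MB.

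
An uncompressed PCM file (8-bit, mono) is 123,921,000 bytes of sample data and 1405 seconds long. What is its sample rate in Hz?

Bytes = sample_rate × seconds × bytes_per_sample × channels.
sample_rate = 123,921,000 / (1,405 × 1 × 1) = 123,921,000 / 1,405 = 88,200 Hz.

88,200 Hz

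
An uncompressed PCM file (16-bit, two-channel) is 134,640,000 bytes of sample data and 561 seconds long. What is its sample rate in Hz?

60,000 Hz

Bytes = sample_rate × seconds × bytes_per_sample × channels.
sample_rate = 134,640,000 / (561 × 2 × 2) = 134,640,000 / 2,244 = 60,000 Hz.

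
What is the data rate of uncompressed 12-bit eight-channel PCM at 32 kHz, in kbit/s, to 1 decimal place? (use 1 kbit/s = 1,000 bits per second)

Bit rate = 32,000 × 12 × 8 = 3,072,000 bits/s.
= 3072.0 kbit/s.

3072.0 kbit/s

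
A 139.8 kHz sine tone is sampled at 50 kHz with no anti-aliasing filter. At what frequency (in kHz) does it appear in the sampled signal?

10.2 kHz

Nyquist = 50,000/2 = 25,000 Hz; 139,800 Hz exceeds it.
Alias = |139,800 − 3×50,000| = |139,800 − 150,000| = 10,200 Hz = 10.2 kHz.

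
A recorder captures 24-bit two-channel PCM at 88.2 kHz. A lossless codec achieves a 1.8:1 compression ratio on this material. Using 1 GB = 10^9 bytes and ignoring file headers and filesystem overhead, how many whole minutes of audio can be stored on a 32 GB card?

Uncompressed byte rate = 88,200 × 3 × 2 = 529,200 bytes/s.
After 1.8:1 compression, effective rate ≈ 294000 bytes/s.
Capacity = 32 × 1,000,000,000 = 32,000,000,000 bytes.
32,000,000,000 / effective rate ≈ 108843.54 s → 1,814 minutes.

1,814 minutes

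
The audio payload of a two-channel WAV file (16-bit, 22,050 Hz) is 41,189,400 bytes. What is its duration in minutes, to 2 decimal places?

7.78 minutes

Byte rate = 22,050 × 2 × 2 = 88,200 bytes/s.
Duration = 41,189,400 / 88,200 = 467 s.
467 s / 60 = 7.78 minutes.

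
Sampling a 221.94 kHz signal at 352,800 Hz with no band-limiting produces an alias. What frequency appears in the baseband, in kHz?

130.86 kHz

Nyquist = 352,800/2 = 176,400 Hz; 221,940 Hz exceeds it.
Alias = |221,940 − 1×352,800| = |221,940 − 352,800| = 130,860 Hz = 130.86 kHz.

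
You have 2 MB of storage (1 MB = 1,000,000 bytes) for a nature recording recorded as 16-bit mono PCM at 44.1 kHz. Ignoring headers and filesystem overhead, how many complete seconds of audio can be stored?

22 seconds

Uncompressed byte rate = 44,100 × 2 × 1 = 88,200 bytes/s.
Capacity = 2 × 1,000,000 = 2,000,000 bytes.
2,000,000 / 88,200 ≈ 22.68 s → 22 seconds.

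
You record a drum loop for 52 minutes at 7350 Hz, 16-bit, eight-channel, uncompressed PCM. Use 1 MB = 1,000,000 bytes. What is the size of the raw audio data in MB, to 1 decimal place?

366.9 MB

Duration = 52 minutes = 3,120 s.
Bytes = 7,350 samples/s × 3,120 s × 2 bytes/sample × 8 ch = 366,912,000 bytes.
366,912,000 / 1,000,000 = 366.9 MB.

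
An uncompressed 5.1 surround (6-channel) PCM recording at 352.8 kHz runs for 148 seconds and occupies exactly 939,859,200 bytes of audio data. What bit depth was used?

Bytes per sample = 939,859,200 / (352,800 × 148 × 6) = 939,859,200 / 313,286,400 = 3.
Bit depth = 3 × 8 = 24 bits.

24 bits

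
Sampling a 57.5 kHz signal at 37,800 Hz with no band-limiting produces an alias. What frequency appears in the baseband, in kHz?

Nyquist = 37,800/2 = 18,900 Hz; 57,500 Hz exceeds it.
Alias = |57,500 − 2×37,800| = |57,500 − 75,600| = 18,100 Hz = 18.1 kHz.

18.1 kHz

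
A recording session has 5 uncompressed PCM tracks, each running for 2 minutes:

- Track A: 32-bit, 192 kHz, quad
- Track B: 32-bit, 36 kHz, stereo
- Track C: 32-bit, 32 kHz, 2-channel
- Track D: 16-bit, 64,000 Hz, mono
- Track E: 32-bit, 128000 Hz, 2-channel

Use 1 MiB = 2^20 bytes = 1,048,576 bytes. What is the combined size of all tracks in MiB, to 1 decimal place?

545.7 MiB

2 minutes = 120 s.
Track A: 192,000 × 120 × 4 × 4 = 368,640,000 bytes.
Track B: 36,000 × 120 × 4 × 2 = 34,560,000 bytes.
Track C: 32,000 × 120 × 4 × 2 = 30,720,000 bytes.
Track D: 64,000 × 120 × 2 × 1 = 15,360,000 bytes.
Track E: 128,000 × 120 × 4 × 2 = 122,880,000 bytes.
Total = 572,160,000 bytes = 545.7 MiB.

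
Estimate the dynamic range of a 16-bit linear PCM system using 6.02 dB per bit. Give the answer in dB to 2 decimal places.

16 × 6.02 = 96.32 dB.

96.32 dB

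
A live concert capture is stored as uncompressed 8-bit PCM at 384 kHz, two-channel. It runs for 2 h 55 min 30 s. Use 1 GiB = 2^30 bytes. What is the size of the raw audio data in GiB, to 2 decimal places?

7.53 GiB

Duration = 2 h 55 min 30 s = 10,530 s.
Bytes = 384,000 samples/s × 10,530 s × 1 bytes/sample × 2 ch = 8,087,040,000 bytes.
8,087,040,000 / 1,073,741,824 = 7.53 GiB.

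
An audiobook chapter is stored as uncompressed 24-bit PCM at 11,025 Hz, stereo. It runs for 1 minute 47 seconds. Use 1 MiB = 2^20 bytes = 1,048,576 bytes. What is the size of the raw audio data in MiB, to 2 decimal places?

Duration = 1 minute 47 seconds = 107 s.
Bytes = 11,025 samples/s × 107 s × 3 bytes/sample × 2 ch = 7,078,050 bytes.
7,078,050 / 1,048,576 = 6.75 MiB.

6.75 MiB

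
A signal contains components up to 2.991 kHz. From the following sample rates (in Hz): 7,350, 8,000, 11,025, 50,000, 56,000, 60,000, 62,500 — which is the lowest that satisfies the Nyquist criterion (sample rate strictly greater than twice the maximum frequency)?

7,350 Hz

Need sample rate > 2 × 2,991 = 5,982 Hz.
Lowest listed rate above 5,982 Hz is 7,350 Hz.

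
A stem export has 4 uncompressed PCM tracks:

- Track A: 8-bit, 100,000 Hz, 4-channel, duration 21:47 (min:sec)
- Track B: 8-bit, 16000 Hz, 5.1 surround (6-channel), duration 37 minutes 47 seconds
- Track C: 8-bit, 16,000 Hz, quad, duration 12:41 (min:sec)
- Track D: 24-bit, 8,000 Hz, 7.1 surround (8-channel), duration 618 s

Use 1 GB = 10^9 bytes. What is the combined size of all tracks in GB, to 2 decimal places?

0.91 GB

Track A: 21:47 (min:sec) = 1,307 s; 100,000 × 1,307 × 1 × 4 = 522,800,000 bytes.
Track B: 37 minutes 47 seconds = 2,267 s; 16,000 × 2,267 × 1 × 6 = 217,632,000 bytes.
Track C: 12:41 (min:sec) = 761 s; 16,000 × 761 × 1 × 4 = 48,704,000 bytes.
Track D: 8,000 × 618 × 3 × 8 = 118,656,000 bytes.
Total = 907,792,000 bytes = 0.91 GB.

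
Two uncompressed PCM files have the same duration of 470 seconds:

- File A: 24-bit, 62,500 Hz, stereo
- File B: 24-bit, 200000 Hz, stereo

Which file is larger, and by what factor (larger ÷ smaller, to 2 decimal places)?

File B, by a factor of 3.20

File A: 62,500 × 3 × 2 = 375,000 bytes/s.
File B: 200,000 × 3 × 2 = 1,200,000 bytes/s.
File B is larger; ratio = 564,000,000 / 176,250,000 = 3.20.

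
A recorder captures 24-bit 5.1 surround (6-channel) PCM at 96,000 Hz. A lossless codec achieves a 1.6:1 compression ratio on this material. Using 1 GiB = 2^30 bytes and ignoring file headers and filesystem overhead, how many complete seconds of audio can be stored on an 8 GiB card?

Uncompressed byte rate = 96,000 × 3 × 6 = 1,728,000 bytes/s.
After 1.6:1 compression, effective rate ≈ 1080000 bytes/s.
Capacity = 8 × 1,073,741,824 = 8,589,934,592 bytes.
8,589,934,592 / effective rate ≈ 7953.64 s → 7,953 seconds.

7,953 seconds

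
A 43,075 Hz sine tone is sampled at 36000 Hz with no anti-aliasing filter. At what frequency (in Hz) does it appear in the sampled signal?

Nyquist = 36,000/2 = 18,000 Hz; 43,075 Hz exceeds it.
Alias = |43,075 − 1×36,000| = |43,075 − 36,000| = 7,075 Hz.

7,075 Hz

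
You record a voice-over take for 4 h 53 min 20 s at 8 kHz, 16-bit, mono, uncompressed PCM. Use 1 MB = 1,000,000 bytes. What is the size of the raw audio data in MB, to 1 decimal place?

Duration = 4 h 53 min 20 s = 17,600 s.
Bytes = 8,000 samples/s × 17,600 s × 2 bytes/sample × 1 ch = 281,600,000 bytes.
281,600,000 / 1,000,000 = 281.6 MB.

281.6 MB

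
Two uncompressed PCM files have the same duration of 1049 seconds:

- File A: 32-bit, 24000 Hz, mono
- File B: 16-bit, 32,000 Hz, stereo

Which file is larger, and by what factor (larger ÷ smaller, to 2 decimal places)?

File A: 24,000 × 4 × 1 = 96,000 bytes/s.
File B: 32,000 × 2 × 2 = 128,000 bytes/s.
File B is larger; ratio = 134,272,000 / 100,704,000 = 1.33.

File B, by a factor of 1.33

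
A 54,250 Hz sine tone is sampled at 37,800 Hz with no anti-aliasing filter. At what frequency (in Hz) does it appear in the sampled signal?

Nyquist = 37,800/2 = 18,900 Hz; 54,250 Hz exceeds it.
Alias = |54,250 − 1×37,800| = |54,250 − 37,800| = 16,450 Hz.

16,450 Hz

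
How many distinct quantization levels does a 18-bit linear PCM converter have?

2^18 = 262,144.

262,144 levels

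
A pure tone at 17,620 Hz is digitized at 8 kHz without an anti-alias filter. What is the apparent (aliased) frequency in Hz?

Nyquist = 8,000/2 = 4,000 Hz; 17,620 Hz exceeds it.
Alias = |17,620 − 2×8,000| = |17,620 − 16,000| = 1,620 Hz.

1,620 Hz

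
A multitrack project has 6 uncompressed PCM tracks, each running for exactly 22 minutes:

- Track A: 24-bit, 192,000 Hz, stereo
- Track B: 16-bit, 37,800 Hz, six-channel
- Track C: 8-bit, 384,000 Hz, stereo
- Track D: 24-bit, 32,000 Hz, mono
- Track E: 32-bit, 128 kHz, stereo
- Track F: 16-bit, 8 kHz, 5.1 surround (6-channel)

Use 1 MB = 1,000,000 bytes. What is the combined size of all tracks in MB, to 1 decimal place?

4738.3 MB

exactly 22 minutes = 1,320 s.
Track A: 192,000 × 1,320 × 3 × 2 = 1,520,640,000 bytes.
Track B: 37,800 × 1,320 × 2 × 6 = 598,752,000 bytes.
Track C: 384,000 × 1,320 × 1 × 2 = 1,013,760,000 bytes.
Track D: 32,000 × 1,320 × 3 × 1 = 126,720,000 bytes.
Track E: 128,000 × 1,320 × 4 × 2 = 1,351,680,000 bytes.
Track F: 8,000 × 1,320 × 2 × 6 = 126,720,000 bytes.
Total = 4,738,272,000 bytes = 4738.3 MB.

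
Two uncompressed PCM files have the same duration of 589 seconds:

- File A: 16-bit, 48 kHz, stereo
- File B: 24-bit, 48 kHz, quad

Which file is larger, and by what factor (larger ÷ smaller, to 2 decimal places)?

File A: 48,000 × 2 × 2 = 192,000 bytes/s.
File B: 48,000 × 3 × 4 = 576,000 bytes/s.
File B is larger; ratio = 339,264,000 / 113,088,000 = 3.00.

File B, by a factor of 3.00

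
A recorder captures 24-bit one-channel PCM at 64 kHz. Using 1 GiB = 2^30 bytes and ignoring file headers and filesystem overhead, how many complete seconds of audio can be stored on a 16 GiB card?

89,478 seconds

Uncompressed byte rate = 64,000 × 3 × 1 = 192,000 bytes/s.
Capacity = 16 × 1,073,741,824 = 17,179,869,184 bytes.
17,179,869,184 / 192,000 ≈ 89478.49 s → 89,478 seconds.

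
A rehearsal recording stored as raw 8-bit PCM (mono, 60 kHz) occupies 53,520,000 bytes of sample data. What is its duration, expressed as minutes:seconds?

Byte rate = 60,000 × 1 × 1 = 60,000 bytes/s.
Duration = 53,520,000 / 60,000 = 892 s.
892 s = 14:52.

14:52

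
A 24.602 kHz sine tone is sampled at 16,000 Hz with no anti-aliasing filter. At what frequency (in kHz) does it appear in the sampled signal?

7.398 kHz

Nyquist = 16,000/2 = 8,000 Hz; 24,602 Hz exceeds it.
Alias = |24,602 − 2×16,000| = |24,602 − 32,000| = 7,398 Hz = 7.398 kHz.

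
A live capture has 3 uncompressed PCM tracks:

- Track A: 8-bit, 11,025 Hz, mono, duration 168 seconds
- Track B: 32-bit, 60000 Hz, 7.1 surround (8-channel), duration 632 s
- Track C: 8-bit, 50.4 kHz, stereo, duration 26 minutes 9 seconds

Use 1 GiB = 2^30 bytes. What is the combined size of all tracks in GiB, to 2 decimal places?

1.28 GiB

Track A: 11,025 × 168 × 1 × 1 = 1,852,200 bytes.
Track B: 60,000 × 632 × 4 × 8 = 1,213,440,000 bytes.
Track C: 26 minutes 9 seconds = 1,569 s; 50,400 × 1,569 × 1 × 2 = 158,155,200 bytes.
Total = 1,373,447,400 bytes = 1.28 GiB.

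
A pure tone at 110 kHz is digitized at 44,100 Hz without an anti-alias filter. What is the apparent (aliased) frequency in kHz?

Nyquist = 44,100/2 = 22,050 Hz; 110,000 Hz exceeds it.
Alias = |110,000 − 2×44,100| = |110,000 − 88,200| = 21,800 Hz = 21.8 kHz.

21.8 kHz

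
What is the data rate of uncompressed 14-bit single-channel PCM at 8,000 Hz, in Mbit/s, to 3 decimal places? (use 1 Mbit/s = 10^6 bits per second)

0.112 Mbit/s

Bit rate = 8,000 × 14 × 1 = 112,000 bits/s.
= 0.112 Mbit/s.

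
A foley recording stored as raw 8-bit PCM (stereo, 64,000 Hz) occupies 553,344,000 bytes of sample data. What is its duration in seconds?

4,323 seconds

Byte rate = 64,000 × 1 × 2 = 128,000 bytes/s.
Duration = 553,344,000 / 128,000 = 4,323 s.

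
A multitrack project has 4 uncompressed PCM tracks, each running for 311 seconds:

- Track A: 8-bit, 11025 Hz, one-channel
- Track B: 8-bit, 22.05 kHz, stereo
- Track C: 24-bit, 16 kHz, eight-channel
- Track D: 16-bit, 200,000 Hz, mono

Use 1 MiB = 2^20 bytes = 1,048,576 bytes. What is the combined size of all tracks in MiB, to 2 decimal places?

248.88 MiB

Track A: 11,025 × 311 × 1 × 1 = 3,428,775 bytes.
Track B: 22,050 × 311 × 1 × 2 = 13,715,100 bytes.
Track C: 16,000 × 311 × 3 × 8 = 119,424,000 bytes.
Track D: 200,000 × 311 × 2 × 1 = 124,400,000 bytes.
Total = 260,967,875 bytes = 248.88 MiB.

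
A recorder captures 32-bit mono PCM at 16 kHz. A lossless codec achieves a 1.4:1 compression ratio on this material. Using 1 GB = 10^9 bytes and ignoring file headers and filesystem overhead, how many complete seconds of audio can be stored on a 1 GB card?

Uncompressed byte rate = 16,000 × 4 × 1 = 64,000 bytes/s.
After 1.4:1 compression, effective rate ≈ 45714.29 bytes/s.
Capacity = 1 × 1,000,000,000 = 1,000,000,000 bytes.
1,000,000,000 / effective rate ≈ 21875 s → 21,875 seconds.

21,875 seconds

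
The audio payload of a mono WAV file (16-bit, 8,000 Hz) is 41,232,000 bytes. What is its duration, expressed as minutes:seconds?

42:57

Byte rate = 8,000 × 2 × 1 = 16,000 bytes/s.
Duration = 41,232,000 / 16,000 = 2,577 s.
2,577 s = 42:57.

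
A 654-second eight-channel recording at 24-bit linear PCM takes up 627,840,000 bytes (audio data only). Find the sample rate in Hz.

Bytes = sample_rate × seconds × bytes_per_sample × channels.
sample_rate = 627,840,000 / (654 × 3 × 8) = 627,840,000 / 15,696 = 40,000 Hz.

40,000 Hz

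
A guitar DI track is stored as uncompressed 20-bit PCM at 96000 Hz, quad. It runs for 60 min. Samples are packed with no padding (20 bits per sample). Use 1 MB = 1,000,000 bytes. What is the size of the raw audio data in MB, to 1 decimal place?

Duration = 60 min = 3,600 s.
Bits = 96,000 × 3,600 × 20 × 4 = 27,648,000,000 bits = 3,456,000,000 bytes.
3,456,000,000 / 1,000,000 = 3456.0 MB.

3456.0 MB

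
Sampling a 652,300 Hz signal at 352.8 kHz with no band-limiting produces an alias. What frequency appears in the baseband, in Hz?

53,300 Hz

Nyquist = 352,800/2 = 176,400 Hz; 652,300 Hz exceeds it.
Alias = |652,300 − 2×352,800| = |652,300 − 705,600| = 53,300 Hz.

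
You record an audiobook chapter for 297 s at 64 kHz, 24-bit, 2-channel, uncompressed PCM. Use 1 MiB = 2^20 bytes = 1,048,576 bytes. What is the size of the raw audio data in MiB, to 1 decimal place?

Bytes = 64,000 samples/s × 297 s × 3 bytes/sample × 2 ch = 114,048,000 bytes.
114,048,000 / 1,048,576 = 108.8 MiB.

108.8 MiB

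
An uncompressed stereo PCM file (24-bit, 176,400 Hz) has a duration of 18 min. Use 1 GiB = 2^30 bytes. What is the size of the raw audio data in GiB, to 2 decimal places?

Duration = 18 min = 1,080 s.
Bytes = 176,400 samples/s × 1,080 s × 3 bytes/sample × 2 ch = 1,143,072,000 bytes.
1,143,072,000 / 1,073,741,824 = 1.06 GiB.

1.06 GiB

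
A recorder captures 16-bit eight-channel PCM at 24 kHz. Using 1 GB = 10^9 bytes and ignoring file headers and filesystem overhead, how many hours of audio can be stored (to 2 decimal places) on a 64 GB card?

46.30 hours

Uncompressed byte rate = 24,000 × 2 × 8 = 384,000 bytes/s.
Capacity = 64 × 1,000,000,000 = 64,000,000,000 bytes.
64,000,000,000 / 384,000 ≈ 166666.67 s → 46.30 hours.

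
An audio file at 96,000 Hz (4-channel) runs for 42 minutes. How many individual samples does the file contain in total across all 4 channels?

42 minutes = 2,520 s.
96,000 × 2,520 s × 4 ch = 967,680,000 samples.

967,680,000 samples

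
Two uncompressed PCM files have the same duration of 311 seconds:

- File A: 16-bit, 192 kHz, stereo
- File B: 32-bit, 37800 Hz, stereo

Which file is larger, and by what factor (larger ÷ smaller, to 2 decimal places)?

File A: 192,000 × 2 × 2 = 768,000 bytes/s.
File B: 37,800 × 4 × 2 = 302,400 bytes/s.
File A is larger; ratio = 238,848,000 / 94,046,400 = 2.54.

File A, by a factor of 2.54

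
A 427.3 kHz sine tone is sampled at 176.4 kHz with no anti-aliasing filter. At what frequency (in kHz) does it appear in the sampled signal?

74.5 kHz

Nyquist = 176,400/2 = 88,200 Hz; 427,300 Hz exceeds it.
Alias = |427,300 − 2×176,400| = |427,300 − 352,800| = 74,500 Hz = 74.5 kHz.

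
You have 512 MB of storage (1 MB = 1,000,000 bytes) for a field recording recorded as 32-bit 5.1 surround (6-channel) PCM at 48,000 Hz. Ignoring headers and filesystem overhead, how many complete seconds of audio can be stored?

Uncompressed byte rate = 48,000 × 4 × 6 = 1,152,000 bytes/s.
Capacity = 512 × 1,000,000 = 512,000,000 bytes.
512,000,000 / 1,152,000 ≈ 444.44 s → 444 seconds.

444 seconds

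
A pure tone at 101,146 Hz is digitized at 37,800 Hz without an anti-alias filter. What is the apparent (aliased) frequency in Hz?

Nyquist = 37,800/2 = 18,900 Hz; 101,146 Hz exceeds it.
Alias = |101,146 − 3×37,800| = |101,146 − 113,400| = 12,254 Hz.

12,254 Hz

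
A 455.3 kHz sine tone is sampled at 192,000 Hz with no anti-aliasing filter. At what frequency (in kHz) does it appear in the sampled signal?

71.3 kHz

Nyquist = 192,000/2 = 96,000 Hz; 455,300 Hz exceeds it.
Alias = |455,300 − 2×192,000| = |455,300 − 384,000| = 71,300 Hz = 71.3 kHz.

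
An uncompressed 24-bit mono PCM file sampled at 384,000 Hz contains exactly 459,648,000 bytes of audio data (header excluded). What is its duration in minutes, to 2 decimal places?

Byte rate = 384,000 × 3 × 1 = 1,152,000 bytes/s.
Duration = 459,648,000 / 1,152,000 = 399 s.
399 s / 60 = 6.65 minutes.

6.65 minutes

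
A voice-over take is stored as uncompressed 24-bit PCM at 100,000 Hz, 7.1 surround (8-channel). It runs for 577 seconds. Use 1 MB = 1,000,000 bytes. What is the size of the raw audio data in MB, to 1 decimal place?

Bytes = 100,000 samples/s × 577 s × 3 bytes/sample × 8 ch = 1,384,800,000 bytes.
1,384,800,000 / 1,000,000 = 1384.8 MB.

1384.8 MB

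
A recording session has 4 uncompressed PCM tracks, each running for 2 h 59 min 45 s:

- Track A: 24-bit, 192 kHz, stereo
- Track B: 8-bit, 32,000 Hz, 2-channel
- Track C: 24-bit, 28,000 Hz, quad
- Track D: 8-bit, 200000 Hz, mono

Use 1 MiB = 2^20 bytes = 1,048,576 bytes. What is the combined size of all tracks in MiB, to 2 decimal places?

2 h 59 min 45 s = 10,785 s.
Track A: 192,000 × 10,785 × 3 × 2 = 12,424,320,000 bytes.
Track B: 32,000 × 10,785 × 1 × 2 = 690,240,000 bytes.
Track C: 28,000 × 10,785 × 3 × 4 = 3,623,760,000 bytes.
Track D: 200,000 × 10,785 × 1 × 1 = 2,157,000,000 bytes.
Total = 18,895,320,000 bytes = 18019.98 MiB.

18019.98 MiB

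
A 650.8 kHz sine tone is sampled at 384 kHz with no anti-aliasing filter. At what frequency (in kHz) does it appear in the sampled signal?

Nyquist = 384,000/2 = 192,000 Hz; 650,800 Hz exceeds it.
Alias = |650,800 − 2×384,000| = |650,800 − 768,000| = 117,200 Hz = 117.2 kHz.

117.2 kHz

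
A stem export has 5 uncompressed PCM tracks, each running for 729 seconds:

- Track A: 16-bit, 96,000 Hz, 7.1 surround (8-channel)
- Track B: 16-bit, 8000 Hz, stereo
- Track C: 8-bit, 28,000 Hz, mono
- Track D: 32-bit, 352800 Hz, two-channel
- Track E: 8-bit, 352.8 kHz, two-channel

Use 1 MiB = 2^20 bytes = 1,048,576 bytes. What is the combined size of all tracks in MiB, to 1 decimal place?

Track A: 96,000 × 729 × 2 × 8 = 1,119,744,000 bytes.
Track B: 8,000 × 729 × 2 × 2 = 23,328,000 bytes.
Track C: 28,000 × 729 × 1 × 1 = 20,412,000 bytes.
Track D: 352,800 × 729 × 4 × 2 = 2,057,529,600 bytes.
Track E: 352,800 × 729 × 1 × 2 = 514,382,400 bytes.
Total = 3,735,396,000 bytes = 3562.4 MiB.

3562.4 MiB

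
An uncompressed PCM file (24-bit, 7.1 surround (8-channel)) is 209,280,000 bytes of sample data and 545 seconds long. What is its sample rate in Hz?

Bytes = sample_rate × seconds × bytes_per_sample × channels.
sample_rate = 209,280,000 / (545 × 3 × 8) = 209,280,000 / 13,080 = 16,000 Hz.

16,000 Hz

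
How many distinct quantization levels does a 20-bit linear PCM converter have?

1,048,576 levels

2^20 = 1,048,576.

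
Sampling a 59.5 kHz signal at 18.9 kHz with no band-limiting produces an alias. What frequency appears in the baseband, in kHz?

2.8 kHz

Nyquist = 18,900/2 = 9,450 Hz; 59,500 Hz exceeds it.
Alias = |59,500 − 3×18,900| = |59,500 − 56,700| = 2,800 Hz = 2.8 kHz.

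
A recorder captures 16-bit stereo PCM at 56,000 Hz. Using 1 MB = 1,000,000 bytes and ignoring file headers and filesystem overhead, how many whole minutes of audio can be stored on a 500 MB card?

37 minutes

Uncompressed byte rate = 56,000 × 2 × 2 = 224,000 bytes/s.
Capacity = 500 × 1,000,000 = 500,000,000 bytes.
500,000,000 / 224,000 ≈ 2232.14 s → 37 minutes.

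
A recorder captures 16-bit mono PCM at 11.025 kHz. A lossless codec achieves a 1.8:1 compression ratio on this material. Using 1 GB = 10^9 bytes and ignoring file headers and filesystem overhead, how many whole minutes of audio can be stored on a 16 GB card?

21,768 minutes

Uncompressed byte rate = 11,025 × 2 × 1 = 22,050 bytes/s.
After 1.8:1 compression, effective rate ≈ 12250 bytes/s.
Capacity = 16 × 1,000,000,000 = 16,000,000,000 bytes.
16,000,000,000 / effective rate ≈ 1306122.45 s → 21,768 minutes.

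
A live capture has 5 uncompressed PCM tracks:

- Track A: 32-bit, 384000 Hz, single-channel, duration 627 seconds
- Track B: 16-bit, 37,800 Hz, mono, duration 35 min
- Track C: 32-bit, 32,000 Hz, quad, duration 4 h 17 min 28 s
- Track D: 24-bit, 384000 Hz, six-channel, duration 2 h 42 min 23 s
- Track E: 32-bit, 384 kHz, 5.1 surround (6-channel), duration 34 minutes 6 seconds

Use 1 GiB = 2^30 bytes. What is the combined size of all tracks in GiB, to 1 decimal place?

Track A: 384,000 × 627 × 4 × 1 = 963,072,000 bytes.
Track B: 35 min = 2,100 s; 37,800 × 2,100 × 2 × 1 = 158,760,000 bytes.
Track C: 4 h 17 min 28 s = 15,448 s; 32,000 × 15,448 × 4 × 4 = 7,909,376,000 bytes.
Track D: 2 h 42 min 23 s = 9,743 s; 384,000 × 9,743 × 3 × 6 = 67,343,616,000 bytes.
Track E: 34 minutes 6 seconds = 2,046 s; 384,000 × 2,046 × 4 × 6 = 18,855,936,000 bytes.
Total = 95,230,760,000 bytes = 88.7 GiB.

88.7 GiB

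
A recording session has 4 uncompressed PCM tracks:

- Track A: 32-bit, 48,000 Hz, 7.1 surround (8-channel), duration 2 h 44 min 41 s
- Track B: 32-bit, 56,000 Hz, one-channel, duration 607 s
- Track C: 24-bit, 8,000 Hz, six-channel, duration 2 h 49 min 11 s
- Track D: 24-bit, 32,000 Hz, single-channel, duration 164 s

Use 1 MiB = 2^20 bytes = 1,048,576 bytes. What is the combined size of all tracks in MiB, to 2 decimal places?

16012.83 MiB

Track A: 2 h 44 min 41 s = 9,881 s; 48,000 × 9,881 × 4 × 8 = 15,177,216,000 bytes.
Track B: 56,000 × 607 × 4 × 1 = 135,968,000 bytes.
Track C: 2 h 49 min 11 s = 10,151 s; 8,000 × 10,151 × 3 × 6 = 1,461,744,000 bytes.
Track D: 32,000 × 164 × 3 × 1 = 15,744,000 bytes.
Total = 16,790,672,000 bytes = 16012.83 MiB.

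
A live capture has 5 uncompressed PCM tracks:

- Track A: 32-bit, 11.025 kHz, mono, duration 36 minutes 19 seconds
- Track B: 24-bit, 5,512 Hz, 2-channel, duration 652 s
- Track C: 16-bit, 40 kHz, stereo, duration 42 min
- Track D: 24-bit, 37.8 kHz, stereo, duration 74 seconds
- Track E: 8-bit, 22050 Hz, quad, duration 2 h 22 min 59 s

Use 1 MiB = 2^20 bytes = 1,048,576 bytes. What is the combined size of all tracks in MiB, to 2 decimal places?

1234.35 MiB

Track A: 36 minutes 19 seconds = 2,179 s; 11,025 × 2,179 × 4 × 1 = 96,093,900 bytes.
Track B: 5,512 × 652 × 3 × 2 = 21,562,944 bytes.
Track C: 42 min = 2,520 s; 40,000 × 2,520 × 2 × 2 = 403,200,000 bytes.
Track D: 37,800 × 74 × 3 × 2 = 16,783,200 bytes.
Track E: 2 h 22 min 59 s = 8,579 s; 22,050 × 8,579 × 1 × 4 = 756,667,800 bytes.
Total = 1,294,307,844 bytes = 1234.35 MiB.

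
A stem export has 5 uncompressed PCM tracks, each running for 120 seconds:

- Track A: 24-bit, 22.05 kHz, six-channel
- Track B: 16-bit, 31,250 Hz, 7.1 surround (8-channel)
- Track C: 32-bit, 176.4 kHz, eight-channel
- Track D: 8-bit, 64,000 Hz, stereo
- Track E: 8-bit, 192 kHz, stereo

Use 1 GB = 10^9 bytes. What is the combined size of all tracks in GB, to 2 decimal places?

Track A: 22,050 × 120 × 3 × 6 = 47,628,000 bytes.
Track B: 31,250 × 120 × 2 × 8 = 60,000,000 bytes.
Track C: 176,400 × 120 × 4 × 8 = 677,376,000 bytes.
Track D: 64,000 × 120 × 1 × 2 = 15,360,000 bytes.
Track E: 192,000 × 120 × 1 × 2 = 46,080,000 bytes.
Total = 846,444,000 bytes = 0.85 GB.

0.85 GB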